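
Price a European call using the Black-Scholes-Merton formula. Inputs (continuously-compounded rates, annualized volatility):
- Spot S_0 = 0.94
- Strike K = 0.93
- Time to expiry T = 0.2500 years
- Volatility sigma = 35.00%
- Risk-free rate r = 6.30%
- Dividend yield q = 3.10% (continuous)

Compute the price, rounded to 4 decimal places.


d1 = (ln(S/K) + (r - q + 0.5*sigma^2) * T) / (sigma * sqrt(T)) = 0.19433022
d2 = d1 - sigma * sqrt(T) = 0.01933022
exp(-rT) = 0.98437338; exp(-qT) = 0.99227995
C = S_0 * exp(-qT) * N(d1) - K * exp(-rT) * N(d2)
N(d1) = 0.57704134; N(d2) = 0.50771116
C = 0.9400 * 0.99227995 * 0.57704134 - 0.9300 * 0.98437338 * 0.50771116 = 0.0734

Answer: Price = 0.0734


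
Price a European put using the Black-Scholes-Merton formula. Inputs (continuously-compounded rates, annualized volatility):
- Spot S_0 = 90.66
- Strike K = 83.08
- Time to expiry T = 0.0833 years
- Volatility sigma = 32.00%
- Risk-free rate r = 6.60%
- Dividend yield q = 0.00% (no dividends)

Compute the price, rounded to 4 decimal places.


d1 = (ln(S/K) + (r - q + 0.5*sigma^2) * T) / (sigma * sqrt(T)) = 1.05107801
d2 = d1 - sigma * sqrt(T) = 0.95872044
exp(-rT) = 0.99451729; exp(-qT) = 1.00000000
P = K * exp(-rT) * N(-d2) - S_0 * exp(-qT) * N(-d1)
N(-d1) = 0.14661138; N(-d2) = 0.16884980
P = 83.0800 * 0.99451729 * 0.16884980 - 90.6600 * 1.00000000 * 0.14661138 = 0.6593

Answer: Price = 0.6593


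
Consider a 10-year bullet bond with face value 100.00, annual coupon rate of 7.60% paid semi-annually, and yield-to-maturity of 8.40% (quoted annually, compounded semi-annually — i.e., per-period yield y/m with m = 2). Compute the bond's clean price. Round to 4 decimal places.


Coupon per period c = face * coupon_rate / m = 3.800000
Periods per year m = 2; per-period yield y/m = 0.042000
Number of cashflows N = 20
Cashflows (t years, CF_t, discount factor 1/(1+y/m)^(m*t), PV):
  t = 0.5000: CF_t = 3.800000, DF = 0.959693, PV = 3.646833
  t = 1.0000: CF_t = 3.800000, DF = 0.921010, PV = 3.499840
  t = 1.5000: CF_t = 3.800000, DF = 0.883887, PV = 3.358771
  t = 2.0000: CF_t = 3.800000, DF = 0.848260, PV = 3.223389
  t = 2.5000: CF_t = 3.800000, DF = 0.814069, PV = 3.093464
  t = 3.0000: CF_t = 3.800000, DF = 0.781257, PV = 2.968775
  t = 3.5000: CF_t = 3.800000, DF = 0.749766, PV = 2.849112
  t = 4.0000: CF_t = 3.800000, DF = 0.719545, PV = 2.734273
  t = 4.5000: CF_t = 3.800000, DF = 0.690543, PV = 2.624062
  t = 5.0000: CF_t = 3.800000, DF = 0.662709, PV = 2.518294
  t = 5.5000: CF_t = 3.800000, DF = 0.635997, PV = 2.416789
  t = 6.0000: CF_t = 3.800000, DF = 0.610362, PV = 2.319375
  t = 6.5000: CF_t = 3.800000, DF = 0.585760, PV = 2.225888
  t = 7.0000: CF_t = 3.800000, DF = 0.562150, PV = 2.136169
  t = 7.5000: CF_t = 3.800000, DF = 0.539491, PV = 2.050066
  t = 8.0000: CF_t = 3.800000, DF = 0.517746, PV = 1.967434
  t = 8.5000: CF_t = 3.800000, DF = 0.496877, PV = 1.888132
  t = 9.0000: CF_t = 3.800000, DF = 0.476849, PV = 1.812027
  t = 9.5000: CF_t = 3.800000, DF = 0.457629, PV = 1.738989
  t = 10.0000: CF_t = 103.800000, DF = 0.439183, PV = 45.587206
Price P = sum_t PV_t = 94.658887

Answer: Price = 94.6589


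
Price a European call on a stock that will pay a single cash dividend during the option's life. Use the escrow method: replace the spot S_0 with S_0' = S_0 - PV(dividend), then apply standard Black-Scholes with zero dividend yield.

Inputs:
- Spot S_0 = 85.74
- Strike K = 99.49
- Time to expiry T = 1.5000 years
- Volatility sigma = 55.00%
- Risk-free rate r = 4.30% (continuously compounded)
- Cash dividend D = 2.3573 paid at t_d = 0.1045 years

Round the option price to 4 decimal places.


Answer: Price = 18.6647

Derivation:
PV(D) = D * exp(-r * t_d) = 2.3573 * 0.99551658 = 2.34673124
S_0' = S_0 - PV(D) = 85.7400 - 2.34673124 = 83.39326876
d1 = (ln(S_0'/K) + (r + sigma^2/2)*T) / (sigma*sqrt(T)) = 0.17055197
d2 = d1 - sigma*sqrt(T) = -0.50305771
exp(-rT) = 0.93753611
N(d1) = 0.56771197; N(d2) = 0.30746185
C = S_0' * N(d1) - K * exp(-rT) * N(d2) = 83.39326876 * 0.56771197 - 99.4900 * 0.93753611 * 0.30746185 = 18.6647


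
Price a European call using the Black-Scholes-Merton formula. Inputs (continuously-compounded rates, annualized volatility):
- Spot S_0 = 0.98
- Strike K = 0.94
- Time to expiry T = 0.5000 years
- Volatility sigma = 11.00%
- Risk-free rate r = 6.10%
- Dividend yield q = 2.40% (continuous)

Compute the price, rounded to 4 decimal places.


Answer: Price = 0.0657

Derivation:
d1 = (ln(S/K) + (r - q + 0.5*sigma^2) * T) / (sigma * sqrt(T)) = 0.81250036
d2 = d1 - sigma * sqrt(T) = 0.73471861
exp(-rT) = 0.96996043; exp(-qT) = 0.98807171
C = S_0 * exp(-qT) * N(d1) - K * exp(-rT) * N(d2)
N(d1) = 0.79174771; N(d2) = 0.76874456
C = 0.9800 * 0.98807171 * 0.79174771 - 0.9400 * 0.96996043 * 0.76874456 = 0.0657


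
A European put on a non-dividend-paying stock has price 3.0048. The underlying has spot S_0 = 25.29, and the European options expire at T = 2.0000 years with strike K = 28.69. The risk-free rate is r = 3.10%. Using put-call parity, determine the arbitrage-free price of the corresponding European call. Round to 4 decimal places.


Put-call parity: C - P = S_0 * exp(-qT) - K * exp(-rT).
S_0 * exp(-qT) = 25.2900 * 1.00000000 = 25.29000000
K * exp(-rT) = 28.6900 * 0.93988289 = 26.96524002
C = P + S*exp(-qT) - K*exp(-rT)
C = 3.0048 + 25.29000000 - 26.96524002 = 1.3296

Answer: Call price = 1.3296


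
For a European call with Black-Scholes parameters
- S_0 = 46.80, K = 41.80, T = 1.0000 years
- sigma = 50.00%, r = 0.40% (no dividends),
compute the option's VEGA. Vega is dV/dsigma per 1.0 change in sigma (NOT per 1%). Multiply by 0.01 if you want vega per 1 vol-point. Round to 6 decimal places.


Answer: Vega = 16.607085

Derivation:
d1 = 0.4839737268; d2 = -0.0160262732
phi(d1) = 0.3548522344; exp(-qT) = 1.0000000000; exp(-rT) = 0.9960079893
Vega = S * exp(-qT) * phi(d1) * sqrt(T) = 46.8000 * 1.0000000000 * 0.3548522344 * 1.0000000000 = 16.607085


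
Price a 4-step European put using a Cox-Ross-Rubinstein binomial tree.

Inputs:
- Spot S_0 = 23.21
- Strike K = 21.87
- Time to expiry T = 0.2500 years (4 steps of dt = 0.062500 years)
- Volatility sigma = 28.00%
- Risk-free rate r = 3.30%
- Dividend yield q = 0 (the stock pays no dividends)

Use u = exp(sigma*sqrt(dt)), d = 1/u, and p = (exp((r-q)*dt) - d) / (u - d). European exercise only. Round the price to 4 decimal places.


dt = T/N = 0.062500
u = exp(sigma*sqrt(dt)) = 1.072508; d = 1/u = 0.932394
p = (exp((r-q)*dt) - d) / (u - d) = 0.497242
Discount per step: exp(-r*dt) = 0.997940
Stock lattice S(k, i) with i counting down-moves:
  k=0: S(0,0) = 23.2100
  k=1: S(1,0) = 24.8929; S(1,1) = 21.6409
  k=2: S(2,0) = 26.6979; S(2,1) = 23.2100; S(2,2) = 20.1778
  k=3: S(3,0) = 28.6337; S(3,1) = 24.8929; S(3,2) = 21.6409; S(3,3) = 18.8137
  k=4: S(4,0) = 30.7098; S(4,1) = 26.6979; S(4,2) = 23.2100; S(4,3) = 20.1778; S(4,4) = 17.5417
Terminal payoffs V(N, i) = max(K - S_T, 0):
  V(4,0) = 0.000000; V(4,1) = 0.000000; V(4,2) = 0.000000; V(4,3) = 1.692195; V(4,4) = 4.328259
Backward induction: V(k, i) = exp(-r*dt) * [p * V(k+1, i) + (1-p) * V(k+1, i+1)].
  V(3,0) = exp(-r*dt) * [p*0.000000 + (1-p)*0.000000] = 0.000000
  V(3,1) = exp(-r*dt) * [p*0.000000 + (1-p)*0.000000] = 0.000000
  V(3,2) = exp(-r*dt) * [p*0.000000 + (1-p)*1.692195] = 0.849011
  V(3,3) = exp(-r*dt) * [p*1.692195 + (1-p)*4.328259] = 3.011279
  V(2,0) = exp(-r*dt) * [p*0.000000 + (1-p)*0.000000] = 0.000000
  V(2,1) = exp(-r*dt) * [p*0.000000 + (1-p)*0.849011] = 0.425967
  V(2,2) = exp(-r*dt) * [p*0.849011 + (1-p)*3.011279] = 1.932119
  V(1,0) = exp(-r*dt) * [p*0.000000 + (1-p)*0.425967] = 0.213717
  V(1,1) = exp(-r*dt) * [p*0.425967 + (1-p)*1.932119] = 1.180758
  V(0,0) = exp(-r*dt) * [p*0.213717 + (1-p)*1.180758] = 0.698462

Answer: Price = V(0,0) = 0.6985


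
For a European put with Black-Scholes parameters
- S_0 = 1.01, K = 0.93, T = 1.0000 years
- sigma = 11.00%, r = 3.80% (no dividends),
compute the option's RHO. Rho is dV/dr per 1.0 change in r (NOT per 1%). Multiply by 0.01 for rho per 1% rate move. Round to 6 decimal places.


Answer: Rho = -0.133421

Derivation:
d1 = 1.1506456699; d2 = 1.0406456699
phi(d1) = 0.2057833707; exp(-qT) = 1.0000000000; exp(-rT) = 0.9627129409
N(-d2) = 0.1490200135
Rho = -K*T*exp(-rT)*N(-d2) = -0.9300 * 1.0000 * 0.9627129409 * 0.1490200135 = -0.133421


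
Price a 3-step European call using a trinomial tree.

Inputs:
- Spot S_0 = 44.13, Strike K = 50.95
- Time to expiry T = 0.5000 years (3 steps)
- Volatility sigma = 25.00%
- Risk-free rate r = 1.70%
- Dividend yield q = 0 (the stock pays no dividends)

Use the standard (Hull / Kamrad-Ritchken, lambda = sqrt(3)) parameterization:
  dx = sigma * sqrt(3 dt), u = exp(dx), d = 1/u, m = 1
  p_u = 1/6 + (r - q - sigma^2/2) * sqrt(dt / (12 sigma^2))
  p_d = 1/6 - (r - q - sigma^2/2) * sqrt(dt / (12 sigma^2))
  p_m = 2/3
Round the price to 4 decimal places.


Answer: Price = V(0,0) = 1.0860

Derivation:
dt = T/N = 0.166667; dx = sigma*sqrt(3*dt) = 0.176777
u = exp(dx) = 1.193365; d = 1/u = 0.837967
p_u = 0.159949, p_m = 0.666667, p_d = 0.173384
Discount per step: exp(-r*dt) = 0.997171
Stock lattice S(k, j) with j the centered position index:
  k=0: S(0,+0) = 44.1300
  k=1: S(1,-1) = 36.9795; S(1,+0) = 44.1300; S(1,+1) = 52.6632
  k=2: S(2,-2) = 30.9876; S(2,-1) = 36.9795; S(2,+0) = 44.1300; S(2,+1) = 52.6632; S(2,+2) = 62.8464
  k=3: S(3,-3) = 25.9666; S(3,-2) = 30.9876; S(3,-1) = 36.9795; S(3,+0) = 44.1300; S(3,+1) = 52.6632; S(3,+2) = 62.8464; S(3,+3) = 74.9986
Terminal payoffs V(N, j) = max(S_T - K, 0):
  V(3,-3) = 0.000000; V(3,-2) = 0.000000; V(3,-1) = 0.000000; V(3,+0) = 0.000000; V(3,+1) = 1.713179; V(3,+2) = 11.896372; V(3,+3) = 24.048635
Backward induction: V(k, j) = exp(-r*dt) * [p_u * V(k+1, j+1) + p_m * V(k+1, j) + p_d * V(k+1, j-1)]
  V(2,-2) = exp(-r*dt) * [p_u*0.000000 + p_m*0.000000 + p_d*0.000000] = 0.000000
  V(2,-1) = exp(-r*dt) * [p_u*0.000000 + p_m*0.000000 + p_d*0.000000] = 0.000000
  V(2,+0) = exp(-r*dt) * [p_u*1.713179 + p_m*0.000000 + p_d*0.000000] = 0.273246
  V(2,+1) = exp(-r*dt) * [p_u*11.896372 + p_m*1.713179 + p_d*0.000000] = 3.036319
  V(2,+2) = exp(-r*dt) * [p_u*24.048635 + p_m*11.896372 + p_d*1.713179] = 12.040349
  V(1,-1) = exp(-r*dt) * [p_u*0.273246 + p_m*0.000000 + p_d*0.000000] = 0.043582
  V(1,+0) = exp(-r*dt) * [p_u*3.036319 + p_m*0.273246 + p_d*0.000000] = 0.665931
  V(1,+1) = exp(-r*dt) * [p_u*12.040349 + p_m*3.036319 + p_d*0.273246] = 3.986123
  V(0,+0) = exp(-r*dt) * [p_u*3.986123 + p_m*0.665931 + p_d*0.043582] = 1.086006


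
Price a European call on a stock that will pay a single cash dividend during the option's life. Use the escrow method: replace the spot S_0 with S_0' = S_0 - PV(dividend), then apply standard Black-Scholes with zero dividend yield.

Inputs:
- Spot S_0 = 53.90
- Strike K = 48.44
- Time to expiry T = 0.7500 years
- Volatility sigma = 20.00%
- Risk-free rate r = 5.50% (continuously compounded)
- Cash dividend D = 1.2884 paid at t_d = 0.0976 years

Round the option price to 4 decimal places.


PV(D) = D * exp(-r * t_d) = 1.2884 * 0.99464638 = 1.28150240
S_0' = S_0 - PV(D) = 53.9000 - 1.28150240 = 52.61849760
d1 = (ln(S_0'/K) + (r + sigma^2/2)*T) / (sigma*sqrt(T)) = 0.80246956
d2 = d1 - sigma*sqrt(T) = 0.62926448
exp(-rT) = 0.95958920
N(d1) = 0.78885930; N(d2) = 0.73541204
C = S_0' * N(d1) - K * exp(-rT) * N(d2) = 52.61849760 * 0.78885930 - 48.4400 * 0.95958920 * 0.73541204 = 7.3248

Answer: Price = 7.3248


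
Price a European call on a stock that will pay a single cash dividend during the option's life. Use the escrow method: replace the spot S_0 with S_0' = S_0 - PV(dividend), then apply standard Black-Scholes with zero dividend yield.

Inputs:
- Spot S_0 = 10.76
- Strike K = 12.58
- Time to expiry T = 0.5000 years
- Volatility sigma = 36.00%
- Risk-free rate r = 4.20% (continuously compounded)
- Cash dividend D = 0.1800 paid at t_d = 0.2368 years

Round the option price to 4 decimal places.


PV(D) = D * exp(-r * t_d) = 0.1800 * 0.99010369 = 0.17821866
S_0' = S_0 - PV(D) = 10.7600 - 0.17821866 = 10.58178134
d1 = (ln(S_0'/K) + (r + sigma^2/2)*T) / (sigma*sqrt(T)) = -0.46973288
d2 = d1 - sigma*sqrt(T) = -0.72429133
exp(-rT) = 0.97921896
N(d1) = 0.31927294; N(d2) = 0.23444345
C = S_0' * N(d1) - K * exp(-rT) * N(d2) = 10.58178134 * 0.31927294 - 12.5800 * 0.97921896 * 0.23444345 = 0.4905

Answer: Price = 0.4905


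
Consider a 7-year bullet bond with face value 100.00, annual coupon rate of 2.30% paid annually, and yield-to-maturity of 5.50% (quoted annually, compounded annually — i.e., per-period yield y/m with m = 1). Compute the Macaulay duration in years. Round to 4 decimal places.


Coupon per period c = face * coupon_rate / m = 2.300000
Periods per year m = 1; per-period yield y/m = 0.055000
Number of cashflows N = 7
Cashflows (t years, CF_t, discount factor 1/(1+y/m)^(m*t), PV):
  t = 1.0000: CF_t = 2.300000, DF = 0.947867, PV = 2.180095
  t = 2.0000: CF_t = 2.300000, DF = 0.898452, PV = 2.066441
  t = 3.0000: CF_t = 2.300000, DF = 0.851614, PV = 1.958711
  t = 4.0000: CF_t = 2.300000, DF = 0.807217, PV = 1.856599
  t = 5.0000: CF_t = 2.300000, DF = 0.765134, PV = 1.759809
  t = 6.0000: CF_t = 2.300000, DF = 0.725246, PV = 1.668065
  t = 7.0000: CF_t = 102.300000, DF = 0.687437, PV = 70.324786
Price P = sum_t PV_t = 81.814505
Macaulay numerator sum_t t * PV_t:
  t * PV_t at t = 1.0000: 2.180095
  t * PV_t at t = 2.0000: 4.132881
  t * PV_t at t = 3.0000: 5.876134
  t * PV_t at t = 4.0000: 7.426394
  t * PV_t at t = 5.0000: 8.799045
  t * PV_t at t = 6.0000: 10.008392
  t * PV_t at t = 7.0000: 492.273499
Macaulay duration D = (sum_t t * PV_t) / P = 530.696440 / 81.814505 = 6.486581

Answer: Macaulay duration = 6.4866 years


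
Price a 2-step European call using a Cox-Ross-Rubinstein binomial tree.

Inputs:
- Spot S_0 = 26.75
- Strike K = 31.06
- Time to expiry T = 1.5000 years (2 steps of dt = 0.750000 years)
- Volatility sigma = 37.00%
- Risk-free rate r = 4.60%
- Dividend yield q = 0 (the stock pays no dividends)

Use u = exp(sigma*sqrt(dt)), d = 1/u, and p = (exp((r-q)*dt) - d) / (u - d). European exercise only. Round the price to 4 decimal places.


Answer: Price = V(0,0) = 4.1413

Derivation:
dt = T/N = 0.750000
u = exp(sigma*sqrt(dt)) = 1.377719; d = 1/u = 0.725837
p = (exp((r-q)*dt) - d) / (u - d) = 0.474418
Discount per step: exp(-r*dt) = 0.966088
Stock lattice S(k, i) with i counting down-moves:
  k=0: S(0,0) = 26.7500
  k=1: S(1,0) = 36.8540; S(1,1) = 19.4161
  k=2: S(2,0) = 50.7744; S(2,1) = 26.7500; S(2,2) = 14.0930
Terminal payoffs V(N, i) = max(S_T - K, 0):
  V(2,0) = 19.714450; V(2,1) = 0.000000; V(2,2) = 0.000000
Backward induction: V(k, i) = exp(-r*dt) * [p * V(k+1, i) + (1-p) * V(k+1, i+1)].
  V(1,0) = exp(-r*dt) * [p*19.714450 + (1-p)*0.000000] = 9.035724
  V(1,1) = exp(-r*dt) * [p*0.000000 + (1-p)*0.000000] = 0.000000
  V(0,0) = exp(-r*dt) * [p*9.035724 + (1-p)*0.000000] = 4.141343


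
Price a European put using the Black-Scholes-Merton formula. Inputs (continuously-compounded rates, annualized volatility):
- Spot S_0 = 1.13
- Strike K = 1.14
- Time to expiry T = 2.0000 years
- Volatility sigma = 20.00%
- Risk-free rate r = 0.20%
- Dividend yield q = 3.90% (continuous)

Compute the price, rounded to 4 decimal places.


d1 = (ln(S/K) + (r - q + 0.5*sigma^2) * T) / (sigma * sqrt(T)) = -0.15135843
d2 = d1 - sigma * sqrt(T) = -0.43420115
exp(-rT) = 0.99600799; exp(-qT) = 0.92496443
P = K * exp(-rT) * N(-d2) - S_0 * exp(-qT) * N(-d1)
N(-d1) = 0.56015351; N(-d2) = 0.66792881
P = 1.1400 * 0.99600799 * 0.66792881 - 1.1300 * 0.92496443 * 0.56015351 = 0.1729

Answer: Price = 0.1729


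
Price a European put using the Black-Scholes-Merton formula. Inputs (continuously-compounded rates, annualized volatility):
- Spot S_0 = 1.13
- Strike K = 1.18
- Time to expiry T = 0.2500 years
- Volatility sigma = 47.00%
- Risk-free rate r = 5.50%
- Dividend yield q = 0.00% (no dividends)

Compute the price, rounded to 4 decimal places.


d1 = (ln(S/K) + (r - q + 0.5*sigma^2) * T) / (sigma * sqrt(T)) = -0.00823109
d2 = d1 - sigma * sqrt(T) = -0.24323109
exp(-rT) = 0.98634410; exp(-qT) = 1.00000000
P = K * exp(-rT) * N(-d2) - S_0 * exp(-qT) * N(-d1)
N(-d1) = 0.50328369; N(-d2) = 0.59608681
P = 1.1800 * 0.98634410 * 0.59608681 - 1.1300 * 1.00000000 * 0.50328369 = 0.1251

Answer: Price = 0.1251


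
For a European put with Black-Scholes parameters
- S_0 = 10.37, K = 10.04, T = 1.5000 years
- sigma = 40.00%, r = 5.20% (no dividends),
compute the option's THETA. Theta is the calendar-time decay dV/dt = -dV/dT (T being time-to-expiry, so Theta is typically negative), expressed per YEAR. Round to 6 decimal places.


d1 = 0.4701793683; d2 = -0.0197185803
phi(d1) = 0.3571952055; exp(-qT) = 1.0000000000; exp(-rT) = 0.9249644265
Theta = -S*exp(-qT)*phi(d1)*sigma/(2*sqrt(T)) + r*K*exp(-rT)*N(-d2) - q*S*exp(-qT)*N(-d1)
N(-d1) = 0.3191134366; N(-d2) = 0.5078660656; sqrt(T) = 1.2247448714
Term 1 = -10.3700 * 1.0000000000 * 0.3571952055 * 0.4000 / (2 * 1.2247448714) = -0.6048793292
Term 2 = 0.0520 * 10.0400 * 0.9249644265 * 0.5078660656 = 0.2452512797
Term 3 = 0 (no dividend yield, q = 0)
Theta = -0.6048793292 + (0.2452512797) + (0.0000000000) = -0.359628

Answer: Theta = -0.359628


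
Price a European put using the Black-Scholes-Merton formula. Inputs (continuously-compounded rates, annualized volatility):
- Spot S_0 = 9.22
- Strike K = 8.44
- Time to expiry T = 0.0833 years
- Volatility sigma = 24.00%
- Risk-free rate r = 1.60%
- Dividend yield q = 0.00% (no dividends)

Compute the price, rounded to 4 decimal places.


Answer: Price = 0.0281

Derivation:
d1 = (ln(S/K) + (r - q + 0.5*sigma^2) * T) / (sigma * sqrt(T)) = 1.32996964
d2 = d1 - sigma * sqrt(T) = 1.26070146
exp(-rT) = 0.99866809; exp(-qT) = 1.00000000
P = K * exp(-rT) * N(-d2) - S_0 * exp(-qT) * N(-d1)
N(-d1) = 0.09176414; N(-d2) = 0.10370821
P = 8.4400 * 0.99866809 * 0.10370821 - 9.2200 * 1.00000000 * 0.09176414 = 0.0281


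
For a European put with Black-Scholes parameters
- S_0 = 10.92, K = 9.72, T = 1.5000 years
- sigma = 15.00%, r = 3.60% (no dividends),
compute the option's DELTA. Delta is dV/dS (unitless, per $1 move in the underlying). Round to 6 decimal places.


Answer: Delta = -0.153994

Derivation:
d1 = 1.0194523296; d2 = 0.8357405989
phi(d1) = 0.2372644210; exp(-qT) = 1.0000000000; exp(-rT) = 0.9474321065
N(-d1) = 0.1539941368
Delta = -exp(-qT) * N(-d1) = -1.0000000000 * 0.1539941368 = -0.153994


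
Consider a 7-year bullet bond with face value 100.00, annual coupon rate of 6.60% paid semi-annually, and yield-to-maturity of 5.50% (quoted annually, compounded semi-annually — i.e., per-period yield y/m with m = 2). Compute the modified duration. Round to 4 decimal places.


Answer: Modified duration = 5.6082

Derivation:
Coupon per period c = face * coupon_rate / m = 3.300000
Periods per year m = 2; per-period yield y/m = 0.027500
Number of cashflows N = 14
Cashflows (t years, CF_t, discount factor 1/(1+y/m)^(m*t), PV):
  t = 0.5000: CF_t = 3.300000, DF = 0.973236, PV = 3.211679
  t = 1.0000: CF_t = 3.300000, DF = 0.947188, PV = 3.125721
  t = 1.5000: CF_t = 3.300000, DF = 0.921838, PV = 3.042065
  t = 2.0000: CF_t = 3.300000, DF = 0.897166, PV = 2.960647
  t = 2.5000: CF_t = 3.300000, DF = 0.873154, PV = 2.881408
  t = 3.0000: CF_t = 3.300000, DF = 0.849785, PV = 2.804290
  t = 3.5000: CF_t = 3.300000, DF = 0.827041, PV = 2.729236
  t = 4.0000: CF_t = 3.300000, DF = 0.804906, PV = 2.656191
  t = 4.5000: CF_t = 3.300000, DF = 0.783364, PV = 2.585101
  t = 5.0000: CF_t = 3.300000, DF = 0.762398, PV = 2.515913
  t = 5.5000: CF_t = 3.300000, DF = 0.741993, PV = 2.448577
  t = 6.0000: CF_t = 3.300000, DF = 0.722134, PV = 2.383044
  t = 6.5000: CF_t = 3.300000, DF = 0.702807, PV = 2.319264
  t = 7.0000: CF_t = 103.300000, DF = 0.683997, PV = 70.656919
Price P = sum_t PV_t = 106.320054
First compute Macaulay numerator sum_t t * PV_t:
  t * PV_t at t = 0.5000: 1.605839
  t * PV_t at t = 1.0000: 3.125721
  t * PV_t at t = 1.5000: 4.563097
  t * PV_t at t = 2.0000: 5.921294
  t * PV_t at t = 2.5000: 7.203520
  t * PV_t at t = 3.0000: 8.412871
  t * PV_t at t = 3.5000: 9.552327
  t * PV_t at t = 4.0000: 10.624764
  t * PV_t at t = 4.5000: 11.632953
  t * PV_t at t = 5.0000: 12.579565
  t * PV_t at t = 5.5000: 13.467175
  t * PV_t at t = 6.0000: 14.298261
  t * PV_t at t = 6.5000: 15.075214
  t * PV_t at t = 7.0000: 494.598430
Macaulay duration D = 612.661033 / 106.320054 = 5.762422
Modified duration = D / (1 + y/m) = 5.762422 / (1 + 0.027500) = 5.608197


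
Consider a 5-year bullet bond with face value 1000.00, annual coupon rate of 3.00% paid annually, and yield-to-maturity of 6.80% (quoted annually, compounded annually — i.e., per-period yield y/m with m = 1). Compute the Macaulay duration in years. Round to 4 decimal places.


Coupon per period c = face * coupon_rate / m = 30.000000
Periods per year m = 1; per-period yield y/m = 0.068000
Number of cashflows N = 5
Cashflows (t years, CF_t, discount factor 1/(1+y/m)^(m*t), PV):
  t = 1.0000: CF_t = 30.000000, DF = 0.936330, PV = 28.089888
  t = 2.0000: CF_t = 30.000000, DF = 0.876713, PV = 26.301393
  t = 3.0000: CF_t = 30.000000, DF = 0.820892, PV = 24.626772
  t = 4.0000: CF_t = 30.000000, DF = 0.768626, PV = 23.058776
  t = 5.0000: CF_t = 1030.000000, DF = 0.719687, PV = 741.277744
Price P = sum_t PV_t = 843.354573
Macaulay numerator sum_t t * PV_t:
  t * PV_t at t = 1.0000: 28.089888
  t * PV_t at t = 2.0000: 52.602786
  t * PV_t at t = 3.0000: 73.880317
  t * PV_t at t = 4.0000: 92.235103
  t * PV_t at t = 5.0000: 3706.388721
Macaulay duration D = (sum_t t * PV_t) / P = 3953.196814 / 843.354573 = 4.687467

Answer: Macaulay duration = 4.6875 years


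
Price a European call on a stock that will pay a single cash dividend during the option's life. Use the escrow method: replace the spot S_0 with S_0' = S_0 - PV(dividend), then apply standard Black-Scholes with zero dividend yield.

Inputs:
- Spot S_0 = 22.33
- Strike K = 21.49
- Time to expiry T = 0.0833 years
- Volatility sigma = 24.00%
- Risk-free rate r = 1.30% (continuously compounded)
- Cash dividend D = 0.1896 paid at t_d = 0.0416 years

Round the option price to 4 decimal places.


PV(D) = D * exp(-r * t_d) = 0.1896 * 0.99945935 = 0.18949749
S_0' = S_0 - PV(D) = 22.3300 - 0.18949749 = 22.14050251
d1 = (ln(S_0'/K) + (r + sigma^2/2)*T) / (sigma*sqrt(T)) = 0.48078145
d2 = d1 - sigma*sqrt(T) = 0.41151327
exp(-rT) = 0.99891769
N(d1) = 0.68466408; N(d2) = 0.65965189
C = S_0' * N(d1) - K * exp(-rT) * N(d2) = 22.14050251 * 0.68466408 - 21.4900 * 0.99891769 * 0.65965189 = 0.9982

Answer: Price = 0.9982


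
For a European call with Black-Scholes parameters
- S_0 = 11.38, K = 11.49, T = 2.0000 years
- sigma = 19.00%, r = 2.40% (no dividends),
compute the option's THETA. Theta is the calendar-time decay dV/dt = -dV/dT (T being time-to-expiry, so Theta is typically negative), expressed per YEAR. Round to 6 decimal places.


Answer: Theta = -0.425787

Derivation:
d1 = 0.2771871118; d2 = 0.0084865350
phi(d1) = 0.3839070240; exp(-qT) = 1.0000000000; exp(-rT) = 0.9531337871
Theta = -S*exp(-qT)*phi(d1)*sigma/(2*sqrt(T)) - r*K*exp(-rT)*N(d2) + q*S*exp(-qT)*N(d1)
N(d1) = 0.6091817823; N(d2) = 0.5033855970; sqrt(T) = 1.4142135624
Term 1 = -11.3800 * 1.0000000000 * 0.3839070240 * 0.1900 / (2 * 1.4142135624) = -0.2934789304
Term 2 = -0.0240 * 11.4900 * 0.9531337871 * 0.5033855970 = -0.1323079439
Term 3 = 0 (no dividend yield, q = 0)
Theta = -0.2934789304 + (-0.1323079439) + (0.0000000000) = -0.425787


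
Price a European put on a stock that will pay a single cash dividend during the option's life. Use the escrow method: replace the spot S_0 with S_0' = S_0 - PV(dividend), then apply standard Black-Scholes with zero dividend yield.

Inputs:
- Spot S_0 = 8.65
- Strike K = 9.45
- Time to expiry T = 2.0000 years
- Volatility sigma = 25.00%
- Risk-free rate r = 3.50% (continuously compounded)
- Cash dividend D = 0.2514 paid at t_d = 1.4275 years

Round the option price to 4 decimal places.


PV(D) = D * exp(-r * t_d) = 0.2514 * 0.95126510 = 0.23914805
S_0' = S_0 - PV(D) = 8.6500 - 0.23914805 = 8.41085195
d1 = (ln(S_0'/K) + (r + sigma^2/2)*T) / (sigma*sqrt(T)) = 0.04527755
d2 = d1 - sigma*sqrt(T) = -0.30827584
exp(-rT) = 0.93239382
N(-d1) = 0.48194304; N(-d2) = 0.62106378
P = K * exp(-rT) * N(-d2) - S_0' * N(-d1) = 9.4500 * 0.93239382 * 0.62106378 - 8.41085195 * 0.48194304 = 1.4187

Answer: Price = 1.4187


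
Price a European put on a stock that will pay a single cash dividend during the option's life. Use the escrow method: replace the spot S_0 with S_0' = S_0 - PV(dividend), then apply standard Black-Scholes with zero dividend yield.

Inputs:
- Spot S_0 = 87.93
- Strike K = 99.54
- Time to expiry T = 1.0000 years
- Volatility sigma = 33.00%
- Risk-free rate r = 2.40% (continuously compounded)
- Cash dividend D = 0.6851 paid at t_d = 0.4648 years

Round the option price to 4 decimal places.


PV(D) = D * exp(-r * t_d) = 0.6851 * 0.98890679 = 0.67750004
S_0' = S_0 - PV(D) = 87.9300 - 0.67750004 = 87.25249996
d1 = (ln(S_0'/K) + (r + sigma^2/2)*T) / (sigma*sqrt(T)) = -0.16152533
d2 = d1 - sigma*sqrt(T) = -0.49152533
exp(-rT) = 0.97628571
N(-d1) = 0.56416017; N(-d2) = 0.68847253
P = K * exp(-rT) * N(-d2) - S_0' * N(-d1) = 99.5400 * 0.97628571 * 0.68847253 - 87.25249996 * 0.56416017 = 17.6810

Answer: Price = 17.6810


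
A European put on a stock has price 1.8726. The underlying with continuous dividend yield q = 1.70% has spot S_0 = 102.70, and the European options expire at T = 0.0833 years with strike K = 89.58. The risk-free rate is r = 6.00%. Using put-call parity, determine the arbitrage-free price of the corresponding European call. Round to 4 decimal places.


Put-call parity: C - P = S_0 * exp(-qT) - K * exp(-rT).
S_0 * exp(-qT) = 102.7000 * 0.99858490 = 102.55466946
K * exp(-rT) = 89.5800 * 0.99501447 = 89.13339615
C = P + S*exp(-qT) - K*exp(-rT)
C = 1.8726 + 102.55466946 - 89.13339615 = 15.2939

Answer: Call price = 15.2939


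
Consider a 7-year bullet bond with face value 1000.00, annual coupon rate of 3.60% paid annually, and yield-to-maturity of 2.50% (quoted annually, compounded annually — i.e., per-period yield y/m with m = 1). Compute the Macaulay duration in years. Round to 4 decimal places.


Answer: Macaulay duration = 6.3379 years

Derivation:
Coupon per period c = face * coupon_rate / m = 36.000000
Periods per year m = 1; per-period yield y/m = 0.025000
Number of cashflows N = 7
Cashflows (t years, CF_t, discount factor 1/(1+y/m)^(m*t), PV):
  t = 1.0000: CF_t = 36.000000, DF = 0.975610, PV = 35.121951
  t = 2.0000: CF_t = 36.000000, DF = 0.951814, PV = 34.265318
  t = 3.0000: CF_t = 36.000000, DF = 0.928599, PV = 33.429579
  t = 4.0000: CF_t = 36.000000, DF = 0.905951, PV = 32.614223
  t = 5.0000: CF_t = 36.000000, DF = 0.883854, PV = 31.818754
  t = 6.0000: CF_t = 36.000000, DF = 0.862297, PV = 31.042687
  t = 7.0000: CF_t = 1036.000000, DF = 0.841265, PV = 871.550784
Price P = sum_t PV_t = 1069.843297
Macaulay numerator sum_t t * PV_t:
  t * PV_t at t = 1.0000: 35.121951
  t * PV_t at t = 2.0000: 68.530637
  t * PV_t at t = 3.0000: 100.288736
  t * PV_t at t = 4.0000: 130.456893
  t * PV_t at t = 5.0000: 159.093772
  t * PV_t at t = 6.0000: 186.256123
  t * PV_t at t = 7.0000: 6100.855485
Macaulay duration D = (sum_t t * PV_t) / P = 6780.603597 / 1069.843297 = 6.337941


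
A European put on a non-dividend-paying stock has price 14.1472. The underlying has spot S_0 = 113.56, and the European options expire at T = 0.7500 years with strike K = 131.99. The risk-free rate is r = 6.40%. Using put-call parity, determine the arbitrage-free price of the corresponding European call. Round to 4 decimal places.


Answer: Call price = 1.9031

Derivation:
Put-call parity: C - P = S_0 * exp(-qT) - K * exp(-rT).
S_0 * exp(-qT) = 113.5600 * 1.00000000 = 113.56000000
K * exp(-rT) = 131.9900 * 0.95313379 = 125.80412856
C = P + S*exp(-qT) - K*exp(-rT)
C = 14.1472 + 113.56000000 - 125.80412856 = 1.9031


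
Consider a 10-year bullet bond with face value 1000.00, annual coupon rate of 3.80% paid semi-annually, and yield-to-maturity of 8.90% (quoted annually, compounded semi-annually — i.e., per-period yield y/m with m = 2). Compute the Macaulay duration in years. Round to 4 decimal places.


Answer: Macaulay duration = 7.9658 years

Derivation:
Coupon per period c = face * coupon_rate / m = 19.000000
Periods per year m = 2; per-period yield y/m = 0.044500
Number of cashflows N = 20
Cashflows (t years, CF_t, discount factor 1/(1+y/m)^(m*t), PV):
  t = 0.5000: CF_t = 19.000000, DF = 0.957396, PV = 18.190522
  t = 1.0000: CF_t = 19.000000, DF = 0.916607, PV = 17.415531
  t = 1.5000: CF_t = 19.000000, DF = 0.877556, PV = 16.673557
  t = 2.0000: CF_t = 19.000000, DF = 0.840168, PV = 15.963195
  t = 2.5000: CF_t = 19.000000, DF = 0.804374, PV = 15.283097
  t = 3.0000: CF_t = 19.000000, DF = 0.770104, PV = 14.631974
  t = 3.5000: CF_t = 19.000000, DF = 0.737294, PV = 14.008592
  t = 4.0000: CF_t = 19.000000, DF = 0.705883, PV = 13.411768
  t = 4.5000: CF_t = 19.000000, DF = 0.675809, PV = 12.840372
  t = 5.0000: CF_t = 19.000000, DF = 0.647017, PV = 12.293319
  t = 5.5000: CF_t = 19.000000, DF = 0.619451, PV = 11.769573
  t = 6.0000: CF_t = 19.000000, DF = 0.593060, PV = 11.268141
  t = 6.5000: CF_t = 19.000000, DF = 0.567793, PV = 10.788072
  t = 7.0000: CF_t = 19.000000, DF = 0.543603, PV = 10.328455
  t = 7.5000: CF_t = 19.000000, DF = 0.520443, PV = 9.888421
  t = 8.0000: CF_t = 19.000000, DF = 0.498270, PV = 9.467133
  t = 8.5000: CF_t = 19.000000, DF = 0.477042, PV = 9.063794
  t = 9.0000: CF_t = 19.000000, DF = 0.456718, PV = 8.677639
  t = 9.5000: CF_t = 19.000000, DF = 0.437260, PV = 8.307936
  t = 10.0000: CF_t = 1019.000000, DF = 0.418631, PV = 426.584722
Price P = sum_t PV_t = 666.855816
Macaulay numerator sum_t t * PV_t:
  t * PV_t at t = 0.5000: 9.095261
  t * PV_t at t = 1.0000: 17.415531
  t * PV_t at t = 1.5000: 25.010336
  t * PV_t at t = 2.0000: 31.926390
  t * PV_t at t = 2.5000: 38.207743
  t * PV_t at t = 3.0000: 43.895923
  t * PV_t at t = 3.5000: 49.030072
  t * PV_t at t = 4.0000: 53.647074
  t * PV_t at t = 4.5000: 57.781673
  t * PV_t at t = 5.0000: 61.466596
  t * PV_t at t = 5.5000: 64.732652
  t * PV_t at t = 6.0000: 67.608845
  t * PV_t at t = 6.5000: 70.122466
  t * PV_t at t = 7.0000: 72.299188
  t * PV_t at t = 7.5000: 74.163155
  t * PV_t at t = 8.0000: 75.737066
  t * PV_t at t = 8.5000: 77.042253
  t * PV_t at t = 9.0000: 78.098755
  t * PV_t at t = 9.5000: 78.925395
  t * PV_t at t = 10.0000: 4265.847224
Macaulay duration D = (sum_t t * PV_t) / P = 5312.053602 / 666.855816 = 7.965820


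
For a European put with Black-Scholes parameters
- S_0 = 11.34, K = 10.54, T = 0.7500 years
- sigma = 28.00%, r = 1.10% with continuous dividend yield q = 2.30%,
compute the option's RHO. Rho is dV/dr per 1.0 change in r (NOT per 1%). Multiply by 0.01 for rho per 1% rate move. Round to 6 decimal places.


Answer: Rho = -3.473220

Derivation:
d1 = 0.3858298035; d2 = 0.1433426905
phi(d1) = 0.3703262697; exp(-qT) = 0.9828979294; exp(-rT) = 0.9917839379
N(-d2) = 0.4430097709
Rho = -K*T*exp(-rT)*N(-d2) = -10.5400 * 0.7500 * 0.9917839379 * 0.4430097709 = -3.473220


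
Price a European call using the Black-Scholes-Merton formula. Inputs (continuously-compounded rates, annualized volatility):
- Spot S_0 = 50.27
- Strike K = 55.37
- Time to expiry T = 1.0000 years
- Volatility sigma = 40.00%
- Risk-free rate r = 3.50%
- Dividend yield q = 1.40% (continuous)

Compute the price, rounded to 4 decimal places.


d1 = (ln(S/K) + (r - q + 0.5*sigma^2) * T) / (sigma * sqrt(T)) = 0.01092637
d2 = d1 - sigma * sqrt(T) = -0.38907363
exp(-rT) = 0.96560542; exp(-qT) = 0.98609754
C = S_0 * exp(-qT) * N(d1) - K * exp(-rT) * N(d2)
N(d1) = 0.50435890; N(d2) = 0.34861084
C = 50.2700 * 0.98609754 * 0.50435890 - 55.3700 * 0.96560542 * 0.34861084 = 6.3630

Answer: Price = 6.3630


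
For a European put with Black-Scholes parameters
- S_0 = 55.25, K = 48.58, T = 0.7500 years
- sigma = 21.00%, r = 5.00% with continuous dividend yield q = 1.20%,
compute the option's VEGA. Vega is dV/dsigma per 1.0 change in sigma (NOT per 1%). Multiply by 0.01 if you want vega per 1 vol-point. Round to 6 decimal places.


Answer: Vega = 11.989251

Derivation:
d1 = 0.9550688537; d2 = 0.7732035189
phi(d1) = 0.2528353505; exp(-qT) = 0.9910403788; exp(-rT) = 0.9631944177
Vega = S * exp(-qT) * phi(d1) * sqrt(T) = 55.2500 * 0.9910403788 * 0.2528353505 * 0.8660254038 = 11.989251


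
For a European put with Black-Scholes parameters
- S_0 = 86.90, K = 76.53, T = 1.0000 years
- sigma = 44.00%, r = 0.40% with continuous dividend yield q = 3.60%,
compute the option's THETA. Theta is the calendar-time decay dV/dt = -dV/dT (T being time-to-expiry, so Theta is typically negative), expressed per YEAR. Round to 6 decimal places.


Answer: Theta = -7.537101

Derivation:
d1 = 0.4360800260; d2 = -0.0039199740
phi(d1) = 0.3627572404; exp(-qT) = 0.9646402935; exp(-rT) = 0.9960079893
Theta = -S*exp(-qT)*phi(d1)*sigma/(2*sqrt(T)) + r*K*exp(-rT)*N(-d2) - q*S*exp(-qT)*N(-d1)
N(-d1) = 0.3313893343; N(-d2) = 0.5015638394; sqrt(T) = 1.0000000000
Term 1 = -86.9000 * 0.9646402935 * 0.3627572404 * 0.4400 / (2 * 1.0000000000) = -6.6899665357
Term 2 = 0.0040 * 76.5300 * 0.9960079893 * 0.5015638394 = 0.1529257943
Term 3 = -0.0360 * 86.9000 * 0.9646402935 * 0.3313893343 = -1.0000603353
Theta = -6.6899665357 + (0.1529257943) + (-1.0000603353) = -7.537101


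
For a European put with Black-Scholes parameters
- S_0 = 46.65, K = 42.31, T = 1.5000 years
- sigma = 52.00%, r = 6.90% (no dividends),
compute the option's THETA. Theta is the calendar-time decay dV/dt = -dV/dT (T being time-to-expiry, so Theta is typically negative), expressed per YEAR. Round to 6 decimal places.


d1 = 0.6342756828; d2 = -0.0025916503
phi(d1) = 0.3262499890; exp(-qT) = 1.0000000000; exp(-rT) = 0.9016760227
Theta = -S*exp(-qT)*phi(d1)*sigma/(2*sqrt(T)) + r*K*exp(-rT)*N(-d2) - q*S*exp(-qT)*N(-d1)
N(-d1) = 0.2629504617; N(-d2) = 0.5010339177; sqrt(T) = 1.2247448714
Term 1 = -46.6500 * 1.0000000000 * 0.3262499890 * 0.5200 / (2 * 1.2247448714) = -3.2309472846
Term 2 = 0.0690 * 42.3100 * 0.9016760227 * 0.5010339177 = 1.3188936090
Term 3 = 0 (no dividend yield, q = 0)
Theta = -3.2309472846 + (1.3188936090) + (0.0000000000) = -1.912054

Answer: Theta = -1.912054


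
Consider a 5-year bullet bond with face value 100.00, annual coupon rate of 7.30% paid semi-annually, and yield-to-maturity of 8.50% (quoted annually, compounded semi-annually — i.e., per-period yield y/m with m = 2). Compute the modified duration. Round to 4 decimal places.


Answer: Modified duration = 4.0828

Derivation:
Coupon per period c = face * coupon_rate / m = 3.650000
Periods per year m = 2; per-period yield y/m = 0.042500
Number of cashflows N = 10
Cashflows (t years, CF_t, discount factor 1/(1+y/m)^(m*t), PV):
  t = 0.5000: CF_t = 3.650000, DF = 0.959233, PV = 3.501199
  t = 1.0000: CF_t = 3.650000, DF = 0.920127, PV = 3.358464
  t = 1.5000: CF_t = 3.650000, DF = 0.882616, PV = 3.221548
  t = 2.0000: CF_t = 3.650000, DF = 0.846634, PV = 3.090214
  t = 2.5000: CF_t = 3.650000, DF = 0.812119, PV = 2.964234
  t = 3.0000: CF_t = 3.650000, DF = 0.779011, PV = 2.843390
  t = 3.5000: CF_t = 3.650000, DF = 0.747253, PV = 2.727473
  t = 4.0000: CF_t = 3.650000, DF = 0.716789, PV = 2.616281
  t = 4.5000: CF_t = 3.650000, DF = 0.687568, PV = 2.509622
  t = 5.0000: CF_t = 103.650000, DF = 0.659537, PV = 68.361041
Price P = sum_t PV_t = 95.193468
First compute Macaulay numerator sum_t t * PV_t:
  t * PV_t at t = 0.5000: 1.750600
  t * PV_t at t = 1.0000: 3.358464
  t * PV_t at t = 1.5000: 4.832323
  t * PV_t at t = 2.0000: 6.180429
  t * PV_t at t = 2.5000: 7.410586
  t * PV_t at t = 3.0000: 8.530171
  t * PV_t at t = 3.5000: 9.546155
  t * PV_t at t = 4.0000: 10.465123
  t * PV_t at t = 4.5000: 11.293298
  t * PV_t at t = 5.0000: 341.805207
Macaulay duration D = 405.172356 / 95.193468 = 4.256304
Modified duration = D / (1 + y/m) = 4.256304 / (1 + 0.042500) = 4.082786


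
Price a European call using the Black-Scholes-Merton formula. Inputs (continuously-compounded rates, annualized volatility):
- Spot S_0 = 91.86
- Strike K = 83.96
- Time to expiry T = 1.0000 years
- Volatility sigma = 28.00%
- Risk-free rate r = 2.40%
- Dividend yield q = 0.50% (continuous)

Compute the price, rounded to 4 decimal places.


Answer: Price = 15.0837

Derivation:
d1 = (ln(S/K) + (r - q + 0.5*sigma^2) * T) / (sigma * sqrt(T)) = 0.52901851
d2 = d1 - sigma * sqrt(T) = 0.24901851
exp(-rT) = 0.97628571; exp(-qT) = 0.99501248
C = S_0 * exp(-qT) * N(d1) - K * exp(-rT) * N(d2)
N(d1) = 0.70160370; N(d2) = 0.59832677
C = 91.8600 * 0.99501248 * 0.70160370 - 83.9600 * 0.97628571 * 0.59832677 = 15.0837


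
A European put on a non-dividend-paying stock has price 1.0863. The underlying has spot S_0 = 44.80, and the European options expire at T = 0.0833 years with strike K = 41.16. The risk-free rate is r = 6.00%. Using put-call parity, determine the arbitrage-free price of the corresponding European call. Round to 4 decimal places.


Put-call parity: C - P = S_0 * exp(-qT) - K * exp(-rT).
S_0 * exp(-qT) = 44.8000 * 1.00000000 = 44.80000000
K * exp(-rT) = 41.1600 * 0.99501447 = 40.95479555
C = P + S*exp(-qT) - K*exp(-rT)
C = 1.0863 + 44.80000000 - 40.95479555 = 4.9315

Answer: Call price = 4.9315


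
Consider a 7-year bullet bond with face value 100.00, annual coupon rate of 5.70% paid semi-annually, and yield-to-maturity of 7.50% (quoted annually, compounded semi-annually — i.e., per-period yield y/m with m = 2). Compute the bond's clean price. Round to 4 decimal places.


Coupon per period c = face * coupon_rate / m = 2.850000
Periods per year m = 2; per-period yield y/m = 0.037500
Number of cashflows N = 14
Cashflows (t years, CF_t, discount factor 1/(1+y/m)^(m*t), PV):
  t = 0.5000: CF_t = 2.850000, DF = 0.963855, PV = 2.746988
  t = 1.0000: CF_t = 2.850000, DF = 0.929017, PV = 2.647699
  t = 1.5000: CF_t = 2.850000, DF = 0.895438, PV = 2.551999
  t = 2.0000: CF_t = 2.850000, DF = 0.863073, PV = 2.459758
  t = 2.5000: CF_t = 2.850000, DF = 0.831878, PV = 2.370851
  t = 3.0000: CF_t = 2.850000, DF = 0.801810, PV = 2.285158
  t = 3.5000: CF_t = 2.850000, DF = 0.772829, PV = 2.202562
  t = 4.0000: CF_t = 2.850000, DF = 0.744895, PV = 2.122951
  t = 4.5000: CF_t = 2.850000, DF = 0.717971, PV = 2.046218
  t = 5.0000: CF_t = 2.850000, DF = 0.692020, PV = 1.972258
  t = 5.5000: CF_t = 2.850000, DF = 0.667008, PV = 1.900972
  t = 6.0000: CF_t = 2.850000, DF = 0.642899, PV = 1.832262
  t = 6.5000: CF_t = 2.850000, DF = 0.619662, PV = 1.766036
  t = 7.0000: CF_t = 102.850000, DF = 0.597264, PV = 61.428629
Price P = sum_t PV_t = 90.334342

Answer: Price = 90.3343


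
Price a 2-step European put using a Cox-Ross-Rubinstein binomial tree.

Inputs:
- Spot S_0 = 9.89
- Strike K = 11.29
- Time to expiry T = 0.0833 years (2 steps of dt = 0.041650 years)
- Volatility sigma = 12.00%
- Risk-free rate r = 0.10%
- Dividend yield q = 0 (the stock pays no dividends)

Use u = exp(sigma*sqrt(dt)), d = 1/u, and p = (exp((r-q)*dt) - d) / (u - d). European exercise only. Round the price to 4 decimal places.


Answer: Price = V(0,0) = 1.3991

Derivation:
dt = T/N = 0.041650
u = exp(sigma*sqrt(dt)) = 1.024792; d = 1/u = 0.975807
p = (exp((r-q)*dt) - d) / (u - d) = 0.494728
Discount per step: exp(-r*dt) = 0.999958
Stock lattice S(k, i) with i counting down-moves:
  k=0: S(0,0) = 9.8900
  k=1: S(1,0) = 10.1352; S(1,1) = 9.6507
  k=2: S(2,0) = 10.3865; S(2,1) = 9.8900; S(2,2) = 9.4173
Terminal payoffs V(N, i) = max(K - S_T, 0):
  V(2,0) = 0.903529; V(2,1) = 1.400000; V(2,2) = 1.872740
Backward induction: V(k, i) = exp(-r*dt) * [p * V(k+1, i) + (1-p) * V(k+1, i+1)].
  V(1,0) = exp(-r*dt) * [p*0.903529 + (1-p)*1.400000] = 1.154334
  V(1,1) = exp(-r*dt) * [p*1.400000 + (1-p)*1.872740] = 1.638794
  V(0,0) = exp(-r*dt) * [p*1.154334 + (1-p)*1.638794] = 1.399060


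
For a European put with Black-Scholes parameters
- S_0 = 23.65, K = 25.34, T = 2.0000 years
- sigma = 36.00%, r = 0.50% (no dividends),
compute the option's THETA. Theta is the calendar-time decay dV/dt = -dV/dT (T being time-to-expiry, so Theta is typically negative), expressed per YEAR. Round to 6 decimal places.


Answer: Theta = -1.108549

Derivation:
d1 = 0.1386301309; d2 = -0.3704867516
phi(d1) = 0.3951271410; exp(-qT) = 1.0000000000; exp(-rT) = 0.9900498337
Theta = -S*exp(-qT)*phi(d1)*sigma/(2*sqrt(T)) + r*K*exp(-rT)*N(-d2) - q*S*exp(-qT)*N(-d1)
N(-d1) = 0.4448712161; N(-d2) = 0.6444900769; sqrt(T) = 1.4142135624
Term 1 = -23.6500 * 1.0000000000 * 0.3951271410 * 0.3600 / (2 * 1.4142135624) = -1.1893933731
Term 2 = 0.0050 * 25.3400 * 0.9900498337 * 0.6444900769 = 0.0808443931
Term 3 = 0 (no dividend yield, q = 0)
Theta = -1.1893933731 + (0.0808443931) + (0.0000000000) = -1.108549
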